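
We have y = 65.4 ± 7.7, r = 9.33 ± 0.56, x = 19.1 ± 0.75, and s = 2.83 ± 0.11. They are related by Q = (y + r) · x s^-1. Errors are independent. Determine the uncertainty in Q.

59.1

Let u = y + r = 74.7. δu = √(δy² + δr²) = √(59.3 + 0.314) = 7.72, so δu/u = 0.103.
Q is then a monomial in u, x, s:
δQ/Q = √((δu/u)² + (1·δx/x)² + (-1·δs/s)²) = √(0.0107 + 0.00154 + 0.00151) = 0.117
Q = 504, so δQ = 0.117 × 504 = 59.1.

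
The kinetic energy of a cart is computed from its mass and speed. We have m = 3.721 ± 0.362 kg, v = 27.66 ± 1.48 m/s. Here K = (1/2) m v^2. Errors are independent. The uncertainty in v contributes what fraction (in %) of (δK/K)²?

54.8%

(δK/K)² = (1·δm/m)² + (2·δv/v)²
  m term: (1×0.0973)² = 0.00946
  v term: (2×0.0535)² = 0.0115
Total = 0.0209. Share from v = 0.0115/0.0209 = 0.548.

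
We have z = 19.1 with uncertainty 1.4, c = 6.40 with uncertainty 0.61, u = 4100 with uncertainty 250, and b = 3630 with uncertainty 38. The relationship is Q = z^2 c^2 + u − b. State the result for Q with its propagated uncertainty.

15400 ± 3600

Let p = z^2·c^2 = 14900. δp/p = √((2·δz/z)² + (2·δc/c)²) = √(0.0215 + 0.0363) = 0.240, so δp = 3590.
Q = p + u − b: δQ = √(δp² + δu² + δb²) = √(1.29e+07 + 62500 + 1440) = 3600
Q = 15400.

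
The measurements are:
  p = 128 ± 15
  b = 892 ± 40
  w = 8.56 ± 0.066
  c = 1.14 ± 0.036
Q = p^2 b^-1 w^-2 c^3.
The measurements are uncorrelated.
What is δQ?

0.0955

For a monomial Q ∝ p^2, b^-1, w^-2, c^3, fractional errors add in quadrature:
  (2·δp/p)² = (2×0.117)² = 0.0549;  (-1·δb/b)² = (-1×0.0448)² = 0.00201;  (-2·δw/w)² = (-2×0.00771)² = 0.000238;  (3·δc/c)² = (3×0.0316)² = 0.00898
δQ/Q = √(0.0662) = 0.257
Q = 0.371, so δQ = 0.257 × 0.371 = 0.0955.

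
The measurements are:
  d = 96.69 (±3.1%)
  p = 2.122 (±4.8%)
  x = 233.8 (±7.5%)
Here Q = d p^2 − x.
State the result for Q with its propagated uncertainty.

Let w = d·p^2 = 435.4. δw/w = √((1·δd/d)² + (2·δp/p)²) = √(0.000961 + 0.00922) = 0.101, so δw = 43.9.
Q = w − x: δQ = √(δw² + δx²) = √(1930 + 307) = 47.3
Q = 201.6.

201.6 ± 47.3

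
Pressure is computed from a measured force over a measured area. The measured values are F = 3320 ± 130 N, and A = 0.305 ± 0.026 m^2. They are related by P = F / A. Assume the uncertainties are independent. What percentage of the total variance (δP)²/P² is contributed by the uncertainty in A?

(δP/P)² = (1·δF/F)² + (-1·δA/A)²
  F term: (1×0.0392)² = 0.00153
  A term: (-1×0.0852)² = 0.00727
Total = 0.00880. Share from A = 0.00727/0.00880 = 0.826.

82.6%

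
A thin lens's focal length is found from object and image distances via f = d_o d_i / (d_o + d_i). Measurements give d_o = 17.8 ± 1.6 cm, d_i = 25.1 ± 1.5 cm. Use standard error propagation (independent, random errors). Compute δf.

0.606 cm

∂f/∂d_o = (d_i/(d_o+d_i))² = 0.342;  ∂f/∂d_i = (d_o/(d_o+d_i))² = 0.172
δf = √((∂f/∂d_o · δd_o)² + (∂f/∂d_i · δd_i)²) = √(0.300 + 0.0667) = 0.606 cm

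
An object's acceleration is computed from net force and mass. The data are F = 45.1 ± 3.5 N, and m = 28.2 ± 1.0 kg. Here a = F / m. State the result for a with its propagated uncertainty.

For a monomial a ∝ F, m^-1, fractional errors add in quadrature:
  (1·δF/F)² = (1×0.0776)² = 0.00602;  (-1·δm/m)² = (-1×0.0355)² = 0.00126
δa/a = √(0.00728) = 0.0853
a = 1.60 m/s^2, so δa = 0.0853 × 1.60 = 0.136 m/s^2.

1.60 ± 0.136 m/s^2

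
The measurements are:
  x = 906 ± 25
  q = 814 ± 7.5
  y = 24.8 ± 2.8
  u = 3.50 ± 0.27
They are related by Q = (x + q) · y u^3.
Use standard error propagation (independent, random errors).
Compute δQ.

Let w = x + q = 1720. δw = √(δx² + δq²) = √(625 + 56.2) = 26.1, so δw/w = 0.0152.
Q is then a monomial in w, y, u:
δQ/Q = √((δw/w)² + (1·δy/y)² + (3·δu/u)²) = √(0.000230 + 0.0127 + 0.0536) = 0.258
Q = 1.83e+06, so δQ = 0.258 × 1.83e+06 = 4.72e+05.

4.72e+05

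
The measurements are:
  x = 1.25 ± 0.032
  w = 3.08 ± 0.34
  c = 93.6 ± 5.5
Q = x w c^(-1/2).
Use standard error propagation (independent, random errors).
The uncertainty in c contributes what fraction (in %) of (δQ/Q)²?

(δQ/Q)² = (1·δx/x)² + (1·δw/w)² + (−½·δc/c)²
  x term: (1×0.0256)² = 0.000655
  w term: (1×0.110)² = 0.0122
  c term: (-0.5×0.0588)² = 0.000863
Total = 0.0137. Share from c = 0.000863/0.0137 = 0.0630.

6.30%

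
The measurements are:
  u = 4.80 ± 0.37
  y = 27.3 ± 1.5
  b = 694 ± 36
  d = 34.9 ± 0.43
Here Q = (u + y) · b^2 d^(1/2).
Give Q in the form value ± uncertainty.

Let w = u + y = 32.1. δw = √(δu² + δy²) = √(0.137 + 2.25) = 1.54, so δw/w = 0.0481.
Q is then a monomial in w, b, d:
δQ/Q = √((δw/w)² + (2·δb/b)² + (½·δd/d)²) = √(0.00232 + 0.0108 + 3.8e-05) = 0.115
Q = 9.13e+07, so δQ = 0.115 × 9.13e+07 = 1.05e+07.

(9.13 ± 1.05) × 10^7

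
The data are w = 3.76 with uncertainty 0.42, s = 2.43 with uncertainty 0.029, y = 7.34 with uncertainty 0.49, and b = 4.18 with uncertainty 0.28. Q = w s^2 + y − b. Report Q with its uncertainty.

25.4 ± 2.60

Let p = w·s^2 = 22.2. δp/p = √((1·δw/w)² + (2·δs/s)²) = √(0.0125 + 0.000570) = 0.114, so δp = 2.54.
Q = p + y − b: δQ = √(δp² + δy² + δb²) = √(6.43 + 0.240 + 0.0784) = 2.60
Q = 25.4.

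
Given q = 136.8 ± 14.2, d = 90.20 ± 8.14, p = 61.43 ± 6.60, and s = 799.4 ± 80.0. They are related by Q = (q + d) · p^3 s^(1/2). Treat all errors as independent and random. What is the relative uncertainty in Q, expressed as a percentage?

33.4%

Let u = q + d = 227.0. δu = √(δq² + δd²) = √(202 + 66.3) = 16.4, so δu/u = 0.0721.
Q is then a monomial in u, p, s:
δQ/Q = √((δu/u)² + (3·δp/p)² + (½·δs/s)²) = √(0.00520 + 0.104 + 0.00250) = 0.334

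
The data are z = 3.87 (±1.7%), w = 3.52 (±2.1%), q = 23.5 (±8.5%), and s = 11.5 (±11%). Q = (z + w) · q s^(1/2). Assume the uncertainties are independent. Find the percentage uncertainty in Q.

10.2%

Let u = z + w = 7.39. δu = √(δz² + δw²) = √(0.00433 + 0.00546) = 0.0990, so δu/u = 0.0134.
Q is then a monomial in u, q, s:
δQ/Q = √((δu/u)² + (1·δq/q)² + (½·δs/s)²) = √(0.000179 + 0.00723 + 0.00302) = 0.102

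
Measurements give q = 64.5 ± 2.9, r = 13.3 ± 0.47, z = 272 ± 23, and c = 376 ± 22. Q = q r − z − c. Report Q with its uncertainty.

Let p = q·r = 858. δp/p = √((1·δq/q)² + (1·δr/r)²) = √(0.00202 + 0.00125) = 0.0572, so δp = 49.1.
Q = p − z − c: δQ = √(δp² + δz² + δc²) = √(2410 + 529 + 484) = 58.5
Q = 210.

210 ± 58.5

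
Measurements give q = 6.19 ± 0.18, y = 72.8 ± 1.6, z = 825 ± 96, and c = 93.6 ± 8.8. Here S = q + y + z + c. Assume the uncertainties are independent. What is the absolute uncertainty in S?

96.4

S is a linear combination, so absolute uncertainties add in quadrature:
  (δq)² = 0.0324;  (δy)² = 2.56;  (δz)² = 9220;  (δc)² = 77.4
δS = √(9300) = 96.4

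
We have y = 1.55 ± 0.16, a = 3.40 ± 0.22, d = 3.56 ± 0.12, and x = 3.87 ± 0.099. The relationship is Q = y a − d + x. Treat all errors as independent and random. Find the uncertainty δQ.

Let p = y·a = 5.27. δp/p = √((1·δy/y)² + (1·δa/a)²) = √(0.0107 + 0.00419) = 0.122, so δp = 0.642.
Q = p − d + x: δQ = √(δp² + δd² + δx²) = √(0.412 + 0.0144 + 0.00980) = 0.661

0.661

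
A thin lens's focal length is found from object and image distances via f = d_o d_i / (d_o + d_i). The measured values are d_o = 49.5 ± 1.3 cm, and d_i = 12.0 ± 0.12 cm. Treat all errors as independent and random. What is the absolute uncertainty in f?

∂f/∂d_o = (d_i/(d_o+d_i))² = 0.0381;  ∂f/∂d_i = (d_o/(d_o+d_i))² = 0.648
δf = √((∂f/∂d_o · δd_o)² + (∂f/∂d_i · δd_i)²) = √(0.00245 + 0.00604) = 0.0922 cm

0.0922 cm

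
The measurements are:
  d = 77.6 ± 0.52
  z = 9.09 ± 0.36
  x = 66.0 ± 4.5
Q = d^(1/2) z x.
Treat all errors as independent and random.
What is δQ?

417

Products/powers → add relative errors in quadrature, weighted by exponent:
  (½·δd/d)² = (0.5×0.00670)² = 1.12e-05;  (1·δz/z)² = (1×0.0396)² = 0.00157;  (1·δx/x)² = (1×0.0682)² = 0.00465
δQ/Q = √(0.00623) = 0.0789
Q = 5280, so δQ = 0.0789 × 5280 = 417.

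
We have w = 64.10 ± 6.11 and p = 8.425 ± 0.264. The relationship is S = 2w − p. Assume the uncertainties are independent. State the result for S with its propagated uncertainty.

For a sum/difference, combine absolute errors in quadrature:
  (2·δw)² = 149;  (δp)² = 0.0697
δS = √(149) = 12.2
S = 119.8.

119.8 ± 12.2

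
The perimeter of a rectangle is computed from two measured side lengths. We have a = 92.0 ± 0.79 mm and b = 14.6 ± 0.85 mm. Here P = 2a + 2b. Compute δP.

For a sum/difference, combine absolute errors in quadrature:
  (2·δa)² = 2.50;  (2·δb)² = 2.89
δP = √(5.39) = 2.32 mm

2.32 mm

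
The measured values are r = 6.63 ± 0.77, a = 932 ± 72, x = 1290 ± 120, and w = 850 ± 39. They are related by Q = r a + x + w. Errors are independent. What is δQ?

Let p = r·a = 6180. δp/p = √((1·δr/r)² + (1·δa/a)²) = √(0.0135 + 0.00597) = 0.139, so δp = 862.
Q = p + x + w: δQ = √(δp² + δx² + δw²) = √(7.43e+05 + 14400 + 1520) = 871

871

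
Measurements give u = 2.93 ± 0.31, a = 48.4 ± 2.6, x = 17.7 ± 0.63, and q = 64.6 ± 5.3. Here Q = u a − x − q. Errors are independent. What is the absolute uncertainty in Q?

17.7

Let p = u·a = 142. δp/p = √((1·δu/u)² + (1·δa/a)²) = √(0.0112 + 0.00289) = 0.119, so δp = 16.8.
Q = p − x − q: δQ = √(δp² + δx² + δq²) = √(283 + 0.397 + 28.1) = 17.7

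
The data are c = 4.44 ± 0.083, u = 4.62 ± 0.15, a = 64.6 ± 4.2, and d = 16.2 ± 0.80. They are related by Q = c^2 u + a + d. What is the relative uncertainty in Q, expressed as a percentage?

3.62%

Let p = c^2·u = 91.1. δp/p = √((2·δc/c)² + (1·δu/u)²) = √(0.00140 + 0.00105) = 0.0495, so δp = 4.51.
Q = p + a + d: δQ = √(δp² + δa² + δd²) = √(20.3 + 17.6 + 0.640) = 6.21
Q = 172, so δQ/Q = 6.21/172 = 0.0362.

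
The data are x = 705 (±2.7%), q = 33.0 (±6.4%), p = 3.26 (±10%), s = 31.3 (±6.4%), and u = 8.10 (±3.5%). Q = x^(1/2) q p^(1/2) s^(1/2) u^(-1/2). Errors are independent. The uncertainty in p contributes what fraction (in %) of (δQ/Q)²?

(δQ/Q)² = (½·δx/x)² + (1·δq/q)² + (½·δp/p)² + (½·δs/s)² + (−½·δu/u)²
  x term: (0.5×0.0270)² = 0.000182
  q term: (1×0.0640)² = 0.00410
  p term: (0.5×0.100)² = 0.00250
  s term: (0.5×0.0640)² = 0.00102
  u term: (-0.5×0.0350)² = 0.000306
Total = 0.00811. Share from p = 0.00250/0.00811 = 0.308.

30.8%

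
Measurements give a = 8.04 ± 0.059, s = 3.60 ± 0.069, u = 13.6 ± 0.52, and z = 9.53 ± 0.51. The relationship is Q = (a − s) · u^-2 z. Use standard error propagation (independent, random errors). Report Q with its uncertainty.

0.229 ± 0.0219

Let w = a − s = 4.44. δw = √(δa² + δs²) = √(0.00348 + 0.00476) = 0.0908, so δw/w = 0.0204.
Q is then a monomial in w, u, z:
δQ/Q = √((δw/w)² + (-2·δu/u)² + (1·δz/z)²) = √(0.000418 + 0.00585 + 0.00286) = 0.0955
Q = 0.229, so δQ = 0.0955 × 0.229 = 0.0219.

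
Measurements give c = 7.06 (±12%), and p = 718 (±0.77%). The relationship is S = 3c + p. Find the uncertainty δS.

6.08

Absolute uncertainties add in quadrature for a linear combination:
  (3·δc)² = 6.46;  (δp)² = 30.6
δS = √(37.0) = 6.08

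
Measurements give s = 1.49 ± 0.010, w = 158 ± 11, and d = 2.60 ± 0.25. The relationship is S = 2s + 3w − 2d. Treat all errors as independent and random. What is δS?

33.0

For a sum/difference, combine absolute errors in quadrature:
  (2·δs)² = 0.000400;  (3·δw)² = 1090;  (2·δd)² = 0.250
δS = √(1090) = 33.0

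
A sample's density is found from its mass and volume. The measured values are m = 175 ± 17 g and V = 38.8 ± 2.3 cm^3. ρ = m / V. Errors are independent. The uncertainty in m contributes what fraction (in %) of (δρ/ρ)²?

72.9%

(δρ/ρ)² = (1·δm/m)² + (-1·δV/V)²
  m term: (1×0.0971)² = 0.00944
  V term: (-1×0.0593)² = 0.00351
Total = 0.0130. Share from m = 0.00944/0.0130 = 0.729.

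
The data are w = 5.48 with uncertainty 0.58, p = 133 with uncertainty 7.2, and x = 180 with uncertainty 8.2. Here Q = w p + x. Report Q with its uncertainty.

Let h = w·p = 729. δh/h = √((1·δw/w)² + (1·δp/p)²) = √(0.0112 + 0.00293) = 0.119, so δh = 86.6.
Q = h + x: δQ = √(δh² + δx²) = √(7510 + 67.2) = 87.0
Q = 909.

909 ± 87.0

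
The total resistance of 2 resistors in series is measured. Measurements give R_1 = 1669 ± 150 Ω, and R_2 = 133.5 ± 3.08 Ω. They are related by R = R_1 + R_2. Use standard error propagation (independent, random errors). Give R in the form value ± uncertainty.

For a sum/difference, combine absolute errors in quadrature:
  (δR_1)² = 22500;  (δR_2)² = 9.49
δR = √(22500) = 150 Ω
R = 1802 Ω.

1802 ± 150 Ω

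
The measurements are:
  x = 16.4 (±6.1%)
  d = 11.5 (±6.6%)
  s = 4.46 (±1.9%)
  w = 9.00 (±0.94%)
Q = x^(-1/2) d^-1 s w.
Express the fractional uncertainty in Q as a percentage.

7.57%

Q is a product of powers, so relative uncertainties combine in quadrature:
  (−½·δx/x)² = (-0.5×0.0610)² = 0.000930;  (-1·δd/d)² = (-1×0.0660)² = 0.00436;  (1·δs/s)² = (1×0.0190)² = 0.000361;  (1·δw/w)² = (1×0.00940)² = 8.84e-05
δQ/Q = √(0.00574) = 0.0757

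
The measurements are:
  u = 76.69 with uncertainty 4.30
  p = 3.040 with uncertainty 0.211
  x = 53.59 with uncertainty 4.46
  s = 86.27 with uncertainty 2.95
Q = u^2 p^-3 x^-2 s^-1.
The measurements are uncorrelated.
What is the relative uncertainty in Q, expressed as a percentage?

Each factor contributes (exponent × relative error)² to (δQ/Q)²:
  (2·δu/u)² = (2×0.0561)² = 0.0126;  (-3·δp/p)² = (-3×0.0694)² = 0.0434;  (-2·δx/x)² = (-2×0.0832)² = 0.0277;  (-1·δs/s)² = (-1×0.0342)² = 0.00117
δQ/Q = √(0.0848) = 0.291

29.1%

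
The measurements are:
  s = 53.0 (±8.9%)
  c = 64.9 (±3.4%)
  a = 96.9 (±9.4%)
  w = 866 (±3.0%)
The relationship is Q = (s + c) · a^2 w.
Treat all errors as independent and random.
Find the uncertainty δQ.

Let u = s + c = 118. δu = √(δs² + δc²) = √(22.3 + 4.87) = 5.21, so δu/u = 0.0442.
Q is then a monomial in u, a, w:
δQ/Q = √((δu/u)² + (2·δa/a)² + (1·δw/w)²) = √(0.00195 + 0.0353 + 0.000900) = 0.195
Q = 9.59e+08, so δQ = 0.195 × 9.59e+08 = 1.87e+08.

1.87e+08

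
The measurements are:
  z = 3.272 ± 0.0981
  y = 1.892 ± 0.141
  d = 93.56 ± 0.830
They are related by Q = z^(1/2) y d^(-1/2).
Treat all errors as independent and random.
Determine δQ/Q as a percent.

Relative error in a monomial: (δQ/Q)² = Σ (nᵢ · δxᵢ/xᵢ)².
  (½·δz/z)² = (0.5×0.0300)² = 0.000225;  (1·δy/y)² = (1×0.0745)² = 0.00555;  (−½·δd/d)² = (-0.5×0.00887)² = 1.97e-05
δQ/Q = √(0.00580) = 0.0761

7.61%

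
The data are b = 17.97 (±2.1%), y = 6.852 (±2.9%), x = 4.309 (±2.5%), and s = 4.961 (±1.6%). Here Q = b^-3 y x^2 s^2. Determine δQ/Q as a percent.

9.13%

Each factor contributes (exponent × relative error)² to (δQ/Q)²:
  (-3·δb/b)² = (-3×0.0210)² = 0.00397;  (1·δy/y)² = (1×0.0290)² = 0.000841;  (2·δx/x)² = (2×0.0250)² = 0.00250;  (2·δs/s)² = (2×0.0160)² = 0.00102
δQ/Q = √(0.00833) = 0.0913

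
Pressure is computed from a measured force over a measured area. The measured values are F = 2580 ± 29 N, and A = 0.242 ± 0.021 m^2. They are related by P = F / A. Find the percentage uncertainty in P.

8.75%

For a monomial P ∝ F, A^-1, fractional errors add in quadrature:
  (1·δF/F)² = (1×0.0112)² = 0.000126;  (-1·δA/A)² = (-1×0.0868)² = 0.00753
δP/P = √(0.00766) = 0.0875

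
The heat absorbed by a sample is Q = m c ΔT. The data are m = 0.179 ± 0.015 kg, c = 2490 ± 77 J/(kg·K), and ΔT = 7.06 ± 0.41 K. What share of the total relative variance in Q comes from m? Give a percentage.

61.9%

(δQ/Q)² = (1·δm/m)² + (1·δc/c)² + (1·δΔT/ΔT)²
  m term: (1×0.0838)² = 0.00702
  c term: (1×0.0309)² = 0.000956
  ΔT term: (1×0.0581)² = 0.00337
Total = 0.0114. Share from m = 0.00702/0.0114 = 0.619.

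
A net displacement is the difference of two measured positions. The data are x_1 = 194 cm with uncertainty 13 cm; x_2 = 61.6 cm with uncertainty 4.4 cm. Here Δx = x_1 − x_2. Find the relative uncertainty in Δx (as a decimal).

0.104

Δx is a linear combination, so absolute uncertainties add in quadrature:
  (δx_1)² = 169;  (δx_2)² = 19.4
δΔx = √(188) = 13.7 cm
Δx = 132 cm, so δΔx/Δx = 13.7/132 = 0.104.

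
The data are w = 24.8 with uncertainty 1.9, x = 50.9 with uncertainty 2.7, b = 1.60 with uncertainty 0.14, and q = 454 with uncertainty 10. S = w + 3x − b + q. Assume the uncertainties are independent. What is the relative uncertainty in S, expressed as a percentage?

For a sum/difference, combine absolute errors in quadrature:
  (δw)² = 3.61;  (3·δx)² = 65.6;  (δb)² = 0.0196;  (δq)² = 100
δS = √(169) = 13.0
S = 630, so δS/S = 13.0/630 = 0.0207.

2.07%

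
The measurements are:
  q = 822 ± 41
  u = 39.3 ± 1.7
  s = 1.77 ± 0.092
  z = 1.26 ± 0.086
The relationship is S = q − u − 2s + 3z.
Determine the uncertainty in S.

41.0

Absolute uncertainties add in quadrature for a linear combination:
  (δq)² = 1680;  (δu)² = 2.89;  (2·δs)² = 0.0339;  (3·δz)² = 0.0666
δS = √(1680) = 41.0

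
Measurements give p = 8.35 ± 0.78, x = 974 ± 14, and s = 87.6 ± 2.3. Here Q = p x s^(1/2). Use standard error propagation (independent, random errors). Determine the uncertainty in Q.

Products/powers → add relative errors in quadrature, weighted by exponent:
  (1·δp/p)² = (1×0.0934)² = 0.00873;  (1·δx/x)² = (1×0.0144)² = 0.000207;  (½·δs/s)² = (0.5×0.0263)² = 0.000172
δQ/Q = √(0.00910) = 0.0954
Q = 76100, so δQ = 0.0954 × 76100 = 7260.

7260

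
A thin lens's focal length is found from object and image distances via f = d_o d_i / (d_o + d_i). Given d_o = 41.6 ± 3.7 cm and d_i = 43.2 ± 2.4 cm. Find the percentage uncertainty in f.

∂f/∂d_o = (d_i/(d_o+d_i))² = 0.260;  ∂f/∂d_i = (d_o/(d_o+d_i))² = 0.241
δf = √((∂f/∂d_o · δd_o)² + (∂f/∂d_i · δd_i)²) = √(0.922 + 0.334) = 1.12 cm
f = 21.2 cm, so δf/f = 1.12/21.2 = 0.0529.

5.29%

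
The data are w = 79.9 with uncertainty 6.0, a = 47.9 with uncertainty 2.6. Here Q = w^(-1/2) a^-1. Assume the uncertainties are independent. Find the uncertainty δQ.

0.000154

Products/powers → add relative errors in quadrature, weighted by exponent:
  (−½·δw/w)² = (-0.5×0.0751)² = 0.00141;  (-1·δa/a)² = (-1×0.0543)² = 0.00295
δQ/Q = √(0.00436) = 0.0660
Q = 0.00234, so δQ = 0.0660 × 0.00234 = 0.000154.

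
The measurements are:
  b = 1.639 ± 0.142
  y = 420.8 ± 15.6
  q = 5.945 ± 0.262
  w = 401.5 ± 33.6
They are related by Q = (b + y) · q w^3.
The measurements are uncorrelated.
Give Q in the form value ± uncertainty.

Let u = b + y = 422.4. δu = √(δb² + δy²) = √(0.0202 + 243) = 15.6, so δu/u = 0.0369.
Q is then a monomial in u, q, w:
δQ/Q = √((δu/u)² + (1·δq/q)² + (3·δw/w)²) = √(0.00136 + 0.00194 + 0.0630) = 0.258
Q = 1.625e+11, so δQ = 0.258 × 1.625e+11 = 4.19e+10.

(1.625 ± 0.419) × 10^11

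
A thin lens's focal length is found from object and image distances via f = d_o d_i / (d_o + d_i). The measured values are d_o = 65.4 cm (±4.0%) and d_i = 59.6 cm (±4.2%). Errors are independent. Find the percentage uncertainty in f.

2.91%

∂f/∂d_o = (d_i/(d_o+d_i))² = 0.227;  ∂f/∂d_i = (d_o/(d_o+d_i))² = 0.274
δf = √((∂f/∂d_o · δd_o)² + (∂f/∂d_i · δd_i)²) = √(0.354 + 0.470) = 0.907 cm
f = 31.2 cm, so δf/f = 0.907/31.2 = 0.0291.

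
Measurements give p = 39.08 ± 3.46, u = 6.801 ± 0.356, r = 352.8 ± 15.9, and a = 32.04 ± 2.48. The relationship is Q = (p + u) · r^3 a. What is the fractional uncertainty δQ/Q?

Let w = p + u = 45.88. δw = √(δp² + δu²) = √(12.0 + 0.127) = 3.48, so δw/w = 0.0758.
Q is then a monomial in w, r, a:
δQ/Q = √((δw/w)² + (3·δr/r)² + (1·δa/a)²) = √(0.00575 + 0.0183 + 0.00599) = 0.173

0.173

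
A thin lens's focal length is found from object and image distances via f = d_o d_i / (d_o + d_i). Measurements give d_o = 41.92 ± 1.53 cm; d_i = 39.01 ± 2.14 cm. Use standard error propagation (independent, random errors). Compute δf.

∂f/∂d_o = (d_i/(d_o+d_i))² = 0.232;  ∂f/∂d_i = (d_o/(d_o+d_i))² = 0.268
δf = √((∂f/∂d_o · δd_o)² + (∂f/∂d_i · δd_i)²) = √(0.126 + 0.330) = 0.675 cm

0.675 cm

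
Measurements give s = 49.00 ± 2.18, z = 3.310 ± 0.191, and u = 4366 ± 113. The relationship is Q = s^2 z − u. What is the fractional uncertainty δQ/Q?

0.237

Let p = s^2·z = 7947. δp/p = √((2·δs/s)² + (1·δz/z)²) = √(0.00792 + 0.00333) = 0.106, so δp = 843.
Q = p − u: δQ = √(δp² + δu²) = √(7.1e+05 + 12800) = 850
Q = 3581, so δQ/Q = 850/3581 = 0.237.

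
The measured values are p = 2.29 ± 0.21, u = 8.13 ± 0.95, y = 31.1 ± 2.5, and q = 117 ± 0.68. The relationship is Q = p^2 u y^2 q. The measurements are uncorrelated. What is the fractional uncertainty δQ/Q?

Relative error in a monomial: (δQ/Q)² = Σ (nᵢ · δxᵢ/xᵢ)².
  (2·δp/p)² = (2×0.0917)² = 0.0336;  (1·δu/u)² = (1×0.117)² = 0.0137;  (2·δy/y)² = (2×0.0804)² = 0.0258;  (1·δq/q)² = (1×0.00581)² = 3.38e-05
δQ/Q = √(0.0732) = 0.271

0.271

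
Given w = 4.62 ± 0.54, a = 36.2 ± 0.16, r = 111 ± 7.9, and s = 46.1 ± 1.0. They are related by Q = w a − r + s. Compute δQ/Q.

0.206

Let p = w·a = 167. δp/p = √((1·δw/w)² + (1·δa/a)²) = √(0.0137 + 1.95e-05) = 0.117, so δp = 19.6.
Q = p − r + s: δQ = √(δp² + δr² + δs²) = √(383 + 62.4 + 1.00) = 21.1
Q = 102, so δQ/Q = 21.1/102 = 0.206.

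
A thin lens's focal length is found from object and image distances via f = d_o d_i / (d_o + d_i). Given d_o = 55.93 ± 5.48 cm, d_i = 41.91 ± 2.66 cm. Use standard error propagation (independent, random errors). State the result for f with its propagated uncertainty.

23.96 ± 1.33 cm

∂f/∂d_o = (d_i/(d_o+d_i))² = 0.183;  ∂f/∂d_i = (d_o/(d_o+d_i))² = 0.327
δf = √((∂f/∂d_o · δd_o)² + (∂f/∂d_i · δd_i)²) = √(1.01 + 0.756) = 1.33 cm
f = 23.96 cm.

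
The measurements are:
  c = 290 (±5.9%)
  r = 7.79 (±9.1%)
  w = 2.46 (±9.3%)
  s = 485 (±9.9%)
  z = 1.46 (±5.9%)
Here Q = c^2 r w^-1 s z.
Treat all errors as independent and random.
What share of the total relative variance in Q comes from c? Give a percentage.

(δQ/Q)² = (2·δc/c)² + (1·δr/r)² + (-1·δw/w)² + (1·δs/s)² + (1·δz/z)²
  c term: (2×0.0590)² = 0.0139
  r term: (1×0.0910)² = 0.00828
  w term: (-1×0.0930)² = 0.00865
  s term: (1×0.0990)² = 0.00980
  z term: (1×0.0590)² = 0.00348
Total = 0.0441. Share from c = 0.0139/0.0441 = 0.315.

31.5%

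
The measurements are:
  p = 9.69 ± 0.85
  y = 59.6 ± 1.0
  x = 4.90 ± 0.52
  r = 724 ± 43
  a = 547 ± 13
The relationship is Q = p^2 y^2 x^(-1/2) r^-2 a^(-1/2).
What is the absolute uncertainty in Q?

Since Q is a product/quotient, work with relative uncertainties:
  (2·δp/p)² = (2×0.0877)² = 0.0308;  (2·δy/y)² = (2×0.0168)² = 0.00113;  (−½·δx/x)² = (-0.5×0.106)² = 0.00282;  (-2·δr/r)² = (-2×0.0594)² = 0.0141;  (−½·δa/a)² = (-0.5×0.0238)² = 0.000141
δQ/Q = √(0.0490) = 0.221
Q = 0.0123, so δQ = 0.221 × 0.0123 = 0.00272.

0.00272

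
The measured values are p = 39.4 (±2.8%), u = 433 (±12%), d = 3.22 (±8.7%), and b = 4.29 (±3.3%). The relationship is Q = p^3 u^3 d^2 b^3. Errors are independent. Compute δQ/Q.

Since Q is a product/quotient, work with relative uncertainties:
  (3·δp/p)² = (3×0.0280)² = 0.00706;  (3·δu/u)² = (3×0.120)² = 0.130;  (2·δd/d)² = (2×0.0870)² = 0.0303;  (3·δb/b)² = (3×0.0330)² = 0.00980
δQ/Q = √(0.177) = 0.420

0.420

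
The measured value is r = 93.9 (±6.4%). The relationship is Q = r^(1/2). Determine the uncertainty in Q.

0.310

Q ∝ r^(1/2), so δQ/Q = |½| · δr/r = 0.5 × 0.0640 = 0.0320.
Q = 9.69, so δQ = 0.0320 × 9.69 = 0.310.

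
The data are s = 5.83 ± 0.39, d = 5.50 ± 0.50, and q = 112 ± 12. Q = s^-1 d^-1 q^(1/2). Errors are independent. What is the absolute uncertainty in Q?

0.0412

Relative error in a monomial: (δQ/Q)² = Σ (nᵢ · δxᵢ/xᵢ)².
  (-1·δs/s)² = (-1×0.0669)² = 0.00447;  (-1·δd/d)² = (-1×0.0909)² = 0.00826;  (½·δq/q)² = (0.5×0.107)² = 0.00287
δQ/Q = √(0.0156) = 0.125
Q = 0.330, so δQ = 0.125 × 0.330 = 0.0412.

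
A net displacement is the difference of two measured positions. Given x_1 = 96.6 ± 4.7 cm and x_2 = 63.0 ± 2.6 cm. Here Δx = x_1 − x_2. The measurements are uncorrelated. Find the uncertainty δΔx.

5.37 cm

For a sum/difference, combine absolute errors in quadrature:
  (δx_1)² = 22.1;  (δx_2)² = 6.76
δΔx = √(28.9) = 5.37 cm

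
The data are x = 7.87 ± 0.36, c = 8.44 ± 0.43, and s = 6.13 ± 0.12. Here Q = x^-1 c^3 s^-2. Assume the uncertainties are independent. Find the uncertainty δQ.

0.334

Each factor contributes (exponent × relative error)² to (δQ/Q)²:
  (-1·δx/x)² = (-1×0.0457)² = 0.00209;  (3·δc/c)² = (3×0.0509)² = 0.0234;  (-2·δs/s)² = (-2×0.0196)² = 0.00153
δQ/Q = √(0.0270) = 0.164
Q = 2.03, so δQ = 0.164 × 2.03 = 0.334.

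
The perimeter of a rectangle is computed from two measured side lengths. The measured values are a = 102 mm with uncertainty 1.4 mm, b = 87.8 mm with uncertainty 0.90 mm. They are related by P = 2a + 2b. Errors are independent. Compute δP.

Sums and differences: (δP)² = Σ (cᵢ δxᵢ)².
  (2·δa)² = 7.84;  (2·δb)² = 3.24
δP = √(11.1) = 3.33 mm

3.33 mm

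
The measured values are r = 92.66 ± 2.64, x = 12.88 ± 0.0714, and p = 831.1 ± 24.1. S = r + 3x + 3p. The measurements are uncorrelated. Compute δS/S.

0.0276

Absolute uncertainties add in quadrature for a linear combination:
  (δr)² = 6.97;  (3·δx)² = 0.0459;  (3·δp)² = 5230
δS = √(5230) = 72.3
S = 2625, so δS/S = 72.3/2625 = 0.0276.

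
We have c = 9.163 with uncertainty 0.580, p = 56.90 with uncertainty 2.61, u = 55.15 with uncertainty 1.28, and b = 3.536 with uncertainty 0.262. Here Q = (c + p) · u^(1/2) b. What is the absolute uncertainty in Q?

Let w = c + p = 66.06. δw = √(δc² + δp²) = √(0.336 + 6.81) = 2.67, so δw/w = 0.0405.
Q is then a monomial in w, u, b:
δQ/Q = √((δw/w)² + (½·δu/u)² + (1·δb/b)²) = √(0.00164 + 0.000135 + 0.00549) = 0.0852
Q = 1735, so δQ = 0.0852 × 1735 = 148.

148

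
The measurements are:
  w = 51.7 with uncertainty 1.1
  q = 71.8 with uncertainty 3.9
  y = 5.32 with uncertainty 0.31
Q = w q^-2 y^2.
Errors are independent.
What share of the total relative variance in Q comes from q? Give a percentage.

45.7%

(δQ/Q)² = (1·δw/w)² + (-2·δq/q)² + (2·δy/y)²
  w term: (1×0.0213)² = 0.000453
  q term: (-2×0.0543)² = 0.0118
  y term: (2×0.0583)² = 0.0136
Total = 0.0258. Share from q = 0.0118/0.0258 = 0.457.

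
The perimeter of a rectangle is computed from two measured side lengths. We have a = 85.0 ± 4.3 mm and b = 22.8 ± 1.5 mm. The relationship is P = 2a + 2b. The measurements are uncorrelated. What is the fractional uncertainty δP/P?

Absolute uncertainties add in quadrature for a linear combination:
  (2·δa)² = 74.0;  (2·δb)² = 9.00
δP = √(83.0) = 9.11 mm
P = 216 mm, so δP/P = 9.11/216 = 0.0422.

0.0422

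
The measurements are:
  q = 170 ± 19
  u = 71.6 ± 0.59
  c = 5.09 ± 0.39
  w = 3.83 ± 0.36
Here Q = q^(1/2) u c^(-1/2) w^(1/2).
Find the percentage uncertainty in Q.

8.29%

Relative error in a monomial: (δQ/Q)² = Σ (nᵢ · δxᵢ/xᵢ)².
  (½·δq/q)² = (0.5×0.112)² = 0.00312;  (1·δu/u)² = (1×0.00824)² = 6.79e-05;  (−½·δc/c)² = (-0.5×0.0766)² = 0.00147;  (½·δw/w)² = (0.5×0.0940)² = 0.00221
δQ/Q = √(0.00687) = 0.0829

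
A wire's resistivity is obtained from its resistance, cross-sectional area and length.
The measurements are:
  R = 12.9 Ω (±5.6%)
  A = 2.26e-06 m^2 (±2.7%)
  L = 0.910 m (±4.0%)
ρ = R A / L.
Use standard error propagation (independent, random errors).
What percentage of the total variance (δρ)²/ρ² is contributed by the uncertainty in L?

(δρ/ρ)² = (1·δR/R)² + (1·δA/A)² + (-1·δL/L)²
  R term: (1×0.0560)² = 0.00314
  A term: (1×0.0270)² = 0.000729
  L term: (-1×0.0400)² = 0.00160
Total = 0.00546. Share from L = 0.00160/0.00546 = 0.293.

29.3%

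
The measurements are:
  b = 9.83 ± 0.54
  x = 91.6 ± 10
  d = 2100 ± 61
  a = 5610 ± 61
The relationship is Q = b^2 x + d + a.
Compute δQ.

1370

Let p = b^2·x = 8850. δp/p = √((2·δb/b)² + (1·δx/x)²) = √(0.0121 + 0.0119) = 0.155, so δp = 1370.
Q = p + d + a: δQ = √(δp² + δd² + δa²) = √(1.88e+06 + 3720 + 3720) = 1370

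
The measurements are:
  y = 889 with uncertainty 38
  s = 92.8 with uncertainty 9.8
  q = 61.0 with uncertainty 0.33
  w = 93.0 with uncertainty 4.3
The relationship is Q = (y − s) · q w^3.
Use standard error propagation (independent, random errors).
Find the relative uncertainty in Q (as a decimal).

Let u = y − s = 796. δu = √(δy² + δs²) = √(1440 + 96.0) = 39.2, so δu/u = 0.0493.
Q is then a monomial in u, q, w:
δQ/Q = √((δu/u)² + (1·δq/q)² + (3·δw/w)²) = √(0.00243 + 2.93e-05 + 0.0192) = 0.147

0.147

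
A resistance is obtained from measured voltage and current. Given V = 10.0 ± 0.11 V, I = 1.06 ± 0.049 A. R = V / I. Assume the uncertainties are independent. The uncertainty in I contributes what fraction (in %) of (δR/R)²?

(δR/R)² = (1·δV/V)² + (-1·δI/I)²
  V term: (1×0.0110)² = 0.000121
  I term: (-1×0.0462)² = 0.00214
Total = 0.00226. Share from I = 0.00214/0.00226 = 0.946.

94.6%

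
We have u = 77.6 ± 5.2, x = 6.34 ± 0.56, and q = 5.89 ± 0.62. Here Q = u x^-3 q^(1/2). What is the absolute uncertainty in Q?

Q is a product of powers, so relative uncertainties combine in quadrature:
  (1·δu/u)² = (1×0.0670)² = 0.00449;  (-3·δx/x)² = (-3×0.0883)² = 0.0702;  (½·δq/q)² = (0.5×0.105)² = 0.00277
δQ/Q = √(0.0775) = 0.278
Q = 0.739, so δQ = 0.278 × 0.739 = 0.206.

0.206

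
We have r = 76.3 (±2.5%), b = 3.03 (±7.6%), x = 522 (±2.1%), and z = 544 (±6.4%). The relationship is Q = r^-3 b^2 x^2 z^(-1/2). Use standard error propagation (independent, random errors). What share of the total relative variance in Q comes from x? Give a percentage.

(δQ/Q)² = (-3·δr/r)² + (2·δb/b)² + (2·δx/x)² + (−½·δz/z)²
  r term: (-3×0.0250)² = 0.00563
  b term: (2×0.0760)² = 0.0231
  x term: (2×0.0210)² = 0.00176
  z term: (-0.5×0.0640)² = 0.00102
Total = 0.0315. Share from x = 0.00176/0.0315 = 0.0560.

5.60%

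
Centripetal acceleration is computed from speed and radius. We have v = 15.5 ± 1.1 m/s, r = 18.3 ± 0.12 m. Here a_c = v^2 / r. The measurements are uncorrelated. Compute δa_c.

1.87 m/s^2

a_c is a product of powers, so relative uncertainties combine in quadrature:
  (2·δv/v)² = (2×0.0710)² = 0.0201;  (-1·δr/r)² = (-1×0.00656)² = 4.3e-05
δa_c/a_c = √(0.0202) = 0.142
a_c = 13.1 m/s^2, so δa_c = 0.142 × 13.1 = 1.87 m/s^2.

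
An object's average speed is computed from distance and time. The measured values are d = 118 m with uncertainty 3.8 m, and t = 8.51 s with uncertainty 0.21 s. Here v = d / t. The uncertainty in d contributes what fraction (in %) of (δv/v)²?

63.0%

(δv/v)² = (1·δd/d)² + (-1·δt/t)²
  d term: (1×0.0322)² = 0.00104
  t term: (-1×0.0247)² = 0.000609
Total = 0.00165. Share from d = 0.00104/0.00165 = 0.630.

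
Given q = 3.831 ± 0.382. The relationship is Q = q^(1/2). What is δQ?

0.0976

Relative error in a monomial: (δQ/Q)² = Σ (nᵢ · δxᵢ/xᵢ)².
  (½·δq/q)² = (0.5×0.0997)² = 0.00249
δQ/Q = √(0.00249) = 0.0499
Q = 1.957, so δQ = 0.0499 × 1.957 = 0.0976.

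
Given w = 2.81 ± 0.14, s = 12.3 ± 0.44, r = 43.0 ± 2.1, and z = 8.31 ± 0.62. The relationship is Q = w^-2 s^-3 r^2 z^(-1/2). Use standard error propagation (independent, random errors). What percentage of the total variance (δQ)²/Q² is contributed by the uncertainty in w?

(δQ/Q)² = (-2·δw/w)² + (-3·δs/s)² + (2·δr/r)² + (−½·δz/z)²
  w term: (-2×0.0498)² = 0.00993
  s term: (-3×0.0358)² = 0.0115
  r term: (2×0.0488)² = 0.00954
  z term: (-0.5×0.0746)² = 0.00139
Total = 0.0324. Share from w = 0.00993/0.0324 = 0.307.

30.7%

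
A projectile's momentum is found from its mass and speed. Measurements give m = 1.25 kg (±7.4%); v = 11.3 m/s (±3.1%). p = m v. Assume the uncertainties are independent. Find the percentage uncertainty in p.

8.02%

Products/powers → add relative errors in quadrature, weighted by exponent:
  (1·δm/m)² = (1×0.0740)² = 0.00548;  (1·δv/v)² = (1×0.0310)² = 0.000961
δp/p = √(0.00644) = 0.0802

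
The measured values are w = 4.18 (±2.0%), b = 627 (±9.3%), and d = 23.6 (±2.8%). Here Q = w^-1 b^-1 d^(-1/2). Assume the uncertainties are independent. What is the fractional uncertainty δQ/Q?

Q is a product of powers, so relative uncertainties combine in quadrature:
  (-1·δw/w)² = (-1×0.0200)² = 0.000400;  (-1·δb/b)² = (-1×0.0930)² = 0.00865;  (−½·δd/d)² = (-0.5×0.0280)² = 0.000196
δQ/Q = √(0.00925) = 0.0962

0.0962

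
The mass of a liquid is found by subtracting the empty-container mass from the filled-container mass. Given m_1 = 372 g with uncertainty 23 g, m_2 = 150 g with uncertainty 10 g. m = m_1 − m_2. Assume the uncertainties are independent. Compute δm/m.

0.113

m is a linear combination, so absolute uncertainties add in quadrature:
  (δm_1)² = 529;  (δm_2)² = 100
δm = √(629) = 25.1 g
m = 222 g, so δm/m = 25.1/222 = 0.113.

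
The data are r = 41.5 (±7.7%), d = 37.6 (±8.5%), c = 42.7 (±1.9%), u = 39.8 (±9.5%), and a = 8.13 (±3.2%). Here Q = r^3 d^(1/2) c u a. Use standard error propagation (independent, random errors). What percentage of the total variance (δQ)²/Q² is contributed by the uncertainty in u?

13.8%

(δQ/Q)² = (3·δr/r)² + (½·δd/d)² + (1·δc/c)² + (1·δu/u)² + (1·δa/a)²
  r term: (3×0.0770)² = 0.0534
  d term: (0.5×0.0850)² = 0.00181
  c term: (1×0.0190)² = 0.000361
  u term: (1×0.0950)² = 0.00903
  a term: (1×0.0320)² = 0.00102
Total = 0.0656. Share from u = 0.00903/0.0656 = 0.138.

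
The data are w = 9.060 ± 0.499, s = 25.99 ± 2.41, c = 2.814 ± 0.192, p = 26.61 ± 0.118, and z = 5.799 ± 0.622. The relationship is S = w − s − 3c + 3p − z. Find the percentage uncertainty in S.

5.40%

For a sum/difference, combine absolute errors in quadrature:
  (δw)² = 0.249;  (δs)² = 5.81;  (3·δc)² = 0.332;  (3·δp)² = 0.125;  (δz)² = 0.387
δS = √(6.90) = 2.63
S = 48.66, so δS/S = 2.63/48.66 = 0.0540.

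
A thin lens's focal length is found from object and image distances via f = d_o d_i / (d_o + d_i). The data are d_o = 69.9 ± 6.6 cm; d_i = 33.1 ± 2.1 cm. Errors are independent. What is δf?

1.18 cm

∂f/∂d_o = (d_i/(d_o+d_i))² = 0.103;  ∂f/∂d_i = (d_o/(d_o+d_i))² = 0.461
δf = √((∂f/∂d_o · δd_o)² + (∂f/∂d_i · δd_i)²) = √(0.465 + 0.935) = 1.18 cm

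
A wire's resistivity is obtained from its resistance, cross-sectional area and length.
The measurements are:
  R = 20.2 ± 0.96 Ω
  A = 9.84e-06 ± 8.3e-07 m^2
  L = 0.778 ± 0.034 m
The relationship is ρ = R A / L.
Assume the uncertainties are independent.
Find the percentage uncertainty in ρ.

10.6%

For a monomial ρ ∝ R, A, L^-1, fractional errors add in quadrature:
  (1·δR/R)² = (1×0.0475)² = 0.00226;  (1·δA/A)² = (1×0.0843)² = 0.00711;  (-1·δL/L)² = (-1×0.0437)² = 0.00191
δρ/ρ = √(0.0113) = 0.106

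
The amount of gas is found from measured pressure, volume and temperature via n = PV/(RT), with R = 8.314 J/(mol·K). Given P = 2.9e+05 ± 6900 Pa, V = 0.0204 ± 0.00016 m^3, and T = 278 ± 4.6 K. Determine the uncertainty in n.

Since n is a product/quotient, work with relative uncertainties:
  (1·δP/P)² = (1×0.0238)² = 0.000566;  (1·δV/V)² = (1×0.00784)² = 6.15e-05;  (-1·δT/T)² = (-1×0.0165)² = 0.000274
δn/n = √(0.000901) = 0.0300
n = 2.56 mol, so δn = 0.0300 × 2.56 = 0.0768 mol.

0.0768 mol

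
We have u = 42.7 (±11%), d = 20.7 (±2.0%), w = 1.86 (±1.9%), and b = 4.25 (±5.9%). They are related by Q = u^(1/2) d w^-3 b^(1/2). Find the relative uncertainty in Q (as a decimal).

0.0869

For a monomial Q ∝ u^(1/2), d, w^-3, b^(1/2), fractional errors add in quadrature:
  (½·δu/u)² = (0.5×0.110)² = 0.00302;  (1·δd/d)² = (1×0.0200)² = 0.000400;  (-3·δw/w)² = (-3×0.0190)² = 0.00325;  (½·δb/b)² = (0.5×0.0590)² = 0.000870
δQ/Q = √(0.00754) = 0.0869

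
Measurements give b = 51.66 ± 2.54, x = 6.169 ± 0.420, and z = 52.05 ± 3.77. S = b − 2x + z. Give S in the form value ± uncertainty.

Sums and differences: (δS)² = Σ (cᵢ δxᵢ)².
  (δb)² = 6.45;  (2·δx)² = 0.706;  (δz)² = 14.2
δS = √(21.4) = 4.62
S = 91.37.

91.37 ± 4.62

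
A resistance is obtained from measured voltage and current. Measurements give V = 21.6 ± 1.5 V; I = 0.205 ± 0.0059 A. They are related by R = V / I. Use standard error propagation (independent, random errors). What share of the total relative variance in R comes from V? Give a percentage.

85.3%

(δR/R)² = (1·δV/V)² + (-1·δI/I)²
  V term: (1×0.0694)² = 0.00482
  I term: (-1×0.0288)² = 0.000828
Total = 0.00565. Share from V = 0.00482/0.00565 = 0.853.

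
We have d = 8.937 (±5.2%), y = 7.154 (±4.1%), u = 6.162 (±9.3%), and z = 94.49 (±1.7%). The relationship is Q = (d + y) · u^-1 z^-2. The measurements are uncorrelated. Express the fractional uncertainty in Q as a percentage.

Let w = d + y = 16.09. δw = √(δd² + δy²) = √(0.216 + 0.0860) = 0.550, so δw/w = 0.0342.
Q is then a monomial in w, u, z:
δQ/Q = √((δw/w)² + (-1·δu/u)² + (-2·δz/z)²) = √(0.00117 + 0.00865 + 0.00116) = 0.105

10.5%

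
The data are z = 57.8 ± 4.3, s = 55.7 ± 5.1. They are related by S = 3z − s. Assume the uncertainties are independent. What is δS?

13.9

S is a linear combination, so absolute uncertainties add in quadrature:
  (3·δz)² = 166;  (δs)² = 26.0
δS = √(192) = 13.9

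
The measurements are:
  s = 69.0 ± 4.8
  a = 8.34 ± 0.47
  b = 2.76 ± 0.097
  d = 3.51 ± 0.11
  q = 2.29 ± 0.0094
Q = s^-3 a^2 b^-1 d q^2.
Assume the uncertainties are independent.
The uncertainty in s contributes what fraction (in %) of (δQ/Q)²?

(δQ/Q)² = (-3·δs/s)² + (2·δa/a)² + (-1·δb/b)² + (1·δd/d)² + (2·δq/q)²
  s term: (-3×0.0696)² = 0.0436
  a term: (2×0.0564)² = 0.0127
  b term: (-1×0.0351)² = 0.00124
  d term: (1×0.0313)² = 0.000982
  q term: (2×0.00410)² = 6.74e-05
Total = 0.0585. Share from s = 0.0436/0.0585 = 0.744.

74.4%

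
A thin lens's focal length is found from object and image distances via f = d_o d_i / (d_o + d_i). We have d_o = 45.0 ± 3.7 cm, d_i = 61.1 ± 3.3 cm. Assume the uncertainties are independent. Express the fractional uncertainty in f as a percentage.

∂f/∂d_o = (d_i/(d_o+d_i))² = 0.332;  ∂f/∂d_i = (d_o/(d_o+d_i))² = 0.180
δf = √((∂f/∂d_o · δd_o)² + (∂f/∂d_i · δd_i)²) = √(1.51 + 0.352) = 1.36 cm
f = 25.9 cm, so δf/f = 1.36/25.9 = 0.0526.

5.26%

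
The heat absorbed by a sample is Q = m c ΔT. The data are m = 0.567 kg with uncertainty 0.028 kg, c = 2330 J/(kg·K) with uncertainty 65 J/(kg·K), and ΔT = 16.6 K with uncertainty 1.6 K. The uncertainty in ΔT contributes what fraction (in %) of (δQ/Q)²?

(δQ/Q)² = (1·δm/m)² + (1·δc/c)² + (1·δΔT/ΔT)²
  m term: (1×0.0494)² = 0.00244
  c term: (1×0.0279)² = 0.000778
  ΔT term: (1×0.0964)² = 0.00929
Total = 0.0125. Share from ΔT = 0.00929/0.0125 = 0.743.

74.3%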